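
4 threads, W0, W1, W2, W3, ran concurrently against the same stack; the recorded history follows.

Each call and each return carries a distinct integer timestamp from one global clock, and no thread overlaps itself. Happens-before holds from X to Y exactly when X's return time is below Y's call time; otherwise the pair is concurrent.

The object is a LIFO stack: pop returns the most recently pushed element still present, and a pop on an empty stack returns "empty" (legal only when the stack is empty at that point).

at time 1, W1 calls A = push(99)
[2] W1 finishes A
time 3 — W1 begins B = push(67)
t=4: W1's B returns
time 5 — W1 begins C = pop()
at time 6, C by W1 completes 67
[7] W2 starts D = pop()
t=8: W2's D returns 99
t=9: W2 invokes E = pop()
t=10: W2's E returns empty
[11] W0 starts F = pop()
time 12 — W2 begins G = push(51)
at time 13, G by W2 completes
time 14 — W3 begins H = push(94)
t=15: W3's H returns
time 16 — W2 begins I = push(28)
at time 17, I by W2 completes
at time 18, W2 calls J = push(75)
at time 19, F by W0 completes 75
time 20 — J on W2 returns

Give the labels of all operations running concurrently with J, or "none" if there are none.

J spans [18,20]; an op avoiding the whole window 18..20 is ordered, any other is concurrent
A [1,2]: before
B [3,4]: before
C [5,6]: before
D [7,8]: before
E [9,10]: before
F [11,19]: concurrent
G [12,13]: before
H [14,15]: before
I [16,17]: before

F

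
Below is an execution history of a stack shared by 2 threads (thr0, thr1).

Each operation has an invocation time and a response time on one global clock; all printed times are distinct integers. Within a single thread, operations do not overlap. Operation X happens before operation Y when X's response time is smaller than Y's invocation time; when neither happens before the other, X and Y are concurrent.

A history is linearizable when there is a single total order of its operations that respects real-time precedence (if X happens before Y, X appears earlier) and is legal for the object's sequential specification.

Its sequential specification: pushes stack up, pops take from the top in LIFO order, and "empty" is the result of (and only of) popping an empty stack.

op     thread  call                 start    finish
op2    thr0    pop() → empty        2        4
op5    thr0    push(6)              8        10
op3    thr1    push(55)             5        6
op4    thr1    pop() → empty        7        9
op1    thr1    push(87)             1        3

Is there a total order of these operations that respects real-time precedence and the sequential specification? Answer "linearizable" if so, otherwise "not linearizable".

prefix check: 1..8 passes, 1..9 fails once op4's time-9 response joins
2 orders of the 4 completed stack ops respect real time; none is legal
include/drop combinations of the 1 pending operation (op5) were all tried; none helps
sample order op1, op2, op3, op4 (pending dropped) stalls at step 2 — op2 pop() → empty has no legal effect
sample order op2, op1, op3, op4 (pending dropped) stalls at step 4 — op4 pop() → empty has no legal effect

not linearizable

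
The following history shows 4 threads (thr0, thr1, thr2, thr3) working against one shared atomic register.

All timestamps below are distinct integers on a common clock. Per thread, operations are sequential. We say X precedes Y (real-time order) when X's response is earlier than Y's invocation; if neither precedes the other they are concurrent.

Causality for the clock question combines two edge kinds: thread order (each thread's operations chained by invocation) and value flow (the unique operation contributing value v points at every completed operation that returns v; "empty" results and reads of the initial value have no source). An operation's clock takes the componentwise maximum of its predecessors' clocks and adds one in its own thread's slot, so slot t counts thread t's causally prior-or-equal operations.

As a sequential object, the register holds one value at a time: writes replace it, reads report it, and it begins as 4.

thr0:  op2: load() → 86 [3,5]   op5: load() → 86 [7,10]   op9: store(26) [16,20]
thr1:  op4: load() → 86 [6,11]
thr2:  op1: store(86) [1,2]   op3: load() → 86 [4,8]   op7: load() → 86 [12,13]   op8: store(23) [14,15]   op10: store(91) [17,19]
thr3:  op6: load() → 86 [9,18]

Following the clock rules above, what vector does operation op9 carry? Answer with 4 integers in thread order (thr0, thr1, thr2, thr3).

(3, 0, 1, 0)

op1 (invocation 1): nothing precedes it; thr2's component alone gives (0, 0, 1, 0)
op6 (invocation 9): componentwise max over VC(op1)=(0, 0, 1, 0), +1 at thr3, giving (0, 0, 1, 1)
op3 (invocation 4): componentwise max over VC(op1)=(0, 0, 1, 0), +1 at thr2, giving (0, 0, 2, 0)
op4 (invocation 6): componentwise max over VC(op1)=(0, 0, 1, 0), +1 at thr1, giving (0, 1, 1, 0)
op2 (invocation 3): componentwise max over VC(op1)=(0, 0, 1, 0), +1 at thr0, giving (1, 0, 1, 0)
op7 (invocation 12): componentwise max over VC(op1)=(0, 0, 1, 0), VC(op3)=(0, 0, 2, 0), +1 at thr2, giving (0, 0, 3, 0)
op5 (invocation 7): componentwise max over VC(op1)=(0, 0, 1, 0), VC(op2)=(1, 0, 1, 0), +1 at thr0, giving (2, 0, 1, 0)
op8 (invocation 14): componentwise max over VC(op7)=(0, 0, 3, 0), +1 at thr2, giving (0, 0, 4, 0)
op9 (invocation 16): componentwise max over VC(op5)=(2, 0, 1, 0), +1 at thr0, giving (3, 0, 1, 0)
op10 (invocation 17): componentwise max over VC(op8)=(0, 0, 4, 0), +1 at thr2, giving (0, 0, 5, 0)
target: VC(op9) = (3, 0, 1, 0)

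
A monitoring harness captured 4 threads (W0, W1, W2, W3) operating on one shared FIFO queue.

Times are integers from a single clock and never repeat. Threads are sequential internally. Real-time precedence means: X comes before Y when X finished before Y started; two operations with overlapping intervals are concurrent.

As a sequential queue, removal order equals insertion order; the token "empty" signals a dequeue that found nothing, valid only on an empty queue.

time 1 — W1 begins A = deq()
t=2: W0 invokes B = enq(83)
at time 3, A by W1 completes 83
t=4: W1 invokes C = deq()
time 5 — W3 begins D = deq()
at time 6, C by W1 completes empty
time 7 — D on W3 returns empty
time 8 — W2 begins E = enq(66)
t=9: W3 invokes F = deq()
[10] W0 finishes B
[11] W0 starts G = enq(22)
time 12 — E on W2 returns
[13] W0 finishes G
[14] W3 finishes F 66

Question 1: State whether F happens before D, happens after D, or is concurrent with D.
Answer: after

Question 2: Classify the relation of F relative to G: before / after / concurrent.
Answer: concurrent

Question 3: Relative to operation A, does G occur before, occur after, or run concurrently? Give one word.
Answer: after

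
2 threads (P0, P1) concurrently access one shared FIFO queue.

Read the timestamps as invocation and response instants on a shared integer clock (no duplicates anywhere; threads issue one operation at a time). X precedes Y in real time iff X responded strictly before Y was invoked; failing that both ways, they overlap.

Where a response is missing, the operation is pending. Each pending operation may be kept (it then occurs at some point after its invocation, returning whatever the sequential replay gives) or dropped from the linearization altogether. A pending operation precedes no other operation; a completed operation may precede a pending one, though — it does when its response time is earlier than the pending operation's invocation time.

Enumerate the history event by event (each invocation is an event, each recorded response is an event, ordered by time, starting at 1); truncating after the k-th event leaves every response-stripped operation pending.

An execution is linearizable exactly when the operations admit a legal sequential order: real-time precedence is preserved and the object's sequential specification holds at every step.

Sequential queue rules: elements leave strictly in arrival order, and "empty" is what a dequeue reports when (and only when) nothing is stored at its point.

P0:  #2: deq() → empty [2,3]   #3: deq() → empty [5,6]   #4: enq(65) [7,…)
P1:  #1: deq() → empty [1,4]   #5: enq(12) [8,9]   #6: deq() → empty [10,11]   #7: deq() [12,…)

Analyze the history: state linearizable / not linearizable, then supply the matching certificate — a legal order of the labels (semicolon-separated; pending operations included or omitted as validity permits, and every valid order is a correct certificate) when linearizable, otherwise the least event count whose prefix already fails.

the violation lands at event 11, #6's response at time 11: events 1..10 linearize, events 1..11 do not
checked exhaustively: 2 real-time-consistent orders of 5 completed operations, zero legal FIFO queue replays
no escape via the 1 pending operation (#4): every completion choice fails
one such order, #1, #2, #3, #5, #6 (pending dropped), breaks at step 5 where #6 deq() → empty is illegal
one such order, #2, #1, #3, #5, #6 (pending dropped), breaks at step 5 where #6 deq() → empty is illegal

not linearizable — minimal violating prefix: 11 events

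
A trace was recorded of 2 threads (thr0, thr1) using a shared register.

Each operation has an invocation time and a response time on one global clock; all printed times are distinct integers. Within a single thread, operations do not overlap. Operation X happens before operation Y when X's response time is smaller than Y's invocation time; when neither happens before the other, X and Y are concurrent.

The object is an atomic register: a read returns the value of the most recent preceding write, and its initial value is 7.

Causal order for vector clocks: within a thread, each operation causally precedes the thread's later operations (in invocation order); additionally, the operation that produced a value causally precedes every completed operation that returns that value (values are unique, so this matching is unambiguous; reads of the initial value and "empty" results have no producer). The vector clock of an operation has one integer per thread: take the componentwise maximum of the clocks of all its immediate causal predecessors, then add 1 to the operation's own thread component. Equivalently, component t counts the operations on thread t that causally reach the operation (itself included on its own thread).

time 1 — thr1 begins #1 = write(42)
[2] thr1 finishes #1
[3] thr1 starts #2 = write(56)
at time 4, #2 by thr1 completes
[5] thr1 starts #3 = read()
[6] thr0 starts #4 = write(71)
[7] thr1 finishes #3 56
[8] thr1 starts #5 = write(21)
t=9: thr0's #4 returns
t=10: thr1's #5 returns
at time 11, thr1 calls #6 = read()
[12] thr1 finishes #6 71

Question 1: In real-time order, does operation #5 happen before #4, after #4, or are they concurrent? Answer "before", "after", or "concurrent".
Answer: concurrent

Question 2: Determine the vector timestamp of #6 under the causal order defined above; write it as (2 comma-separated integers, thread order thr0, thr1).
Answer: (1, 5)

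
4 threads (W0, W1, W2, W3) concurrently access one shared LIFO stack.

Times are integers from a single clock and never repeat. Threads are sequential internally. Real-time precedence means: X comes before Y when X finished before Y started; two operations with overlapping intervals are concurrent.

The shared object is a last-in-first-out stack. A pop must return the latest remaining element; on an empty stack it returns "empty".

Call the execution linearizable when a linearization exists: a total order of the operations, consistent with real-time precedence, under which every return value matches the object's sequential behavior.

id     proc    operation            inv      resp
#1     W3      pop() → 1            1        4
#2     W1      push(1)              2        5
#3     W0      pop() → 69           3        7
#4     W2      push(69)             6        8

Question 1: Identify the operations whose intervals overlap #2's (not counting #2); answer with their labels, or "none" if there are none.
#1, #3

#2 spans [2,5]; an op avoiding the whole window 2..5 is ordered, any other is concurrent
#1 [1,4]: concurrent
#3 [3,7]: concurrent
#4 [6,8]: after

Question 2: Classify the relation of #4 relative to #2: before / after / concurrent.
after

#4 spans [6,8], #2 spans [2,5]
resp(#2)=5 < inv(#4)=6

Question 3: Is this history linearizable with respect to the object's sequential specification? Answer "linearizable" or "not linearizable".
linearizable

one valid linearization: #2, #1, #4, #3
step 1: #2 push(1) — stack <1>
step 2: #1 pop() → 1 — stack <>
step 3: #4 push(69) — stack <69>
step 4: #3 pop() → 69 — stack <>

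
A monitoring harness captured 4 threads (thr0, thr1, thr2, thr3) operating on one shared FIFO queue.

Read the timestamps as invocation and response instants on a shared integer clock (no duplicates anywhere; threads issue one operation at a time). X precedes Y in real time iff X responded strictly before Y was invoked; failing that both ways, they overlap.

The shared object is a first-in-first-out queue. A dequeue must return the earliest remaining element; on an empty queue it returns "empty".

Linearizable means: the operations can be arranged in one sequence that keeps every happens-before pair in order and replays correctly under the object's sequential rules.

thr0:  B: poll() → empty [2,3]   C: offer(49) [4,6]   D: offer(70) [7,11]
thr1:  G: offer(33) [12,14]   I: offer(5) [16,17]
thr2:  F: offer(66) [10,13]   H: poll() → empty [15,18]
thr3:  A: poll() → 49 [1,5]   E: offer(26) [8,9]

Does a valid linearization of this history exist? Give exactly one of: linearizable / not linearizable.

prefix check: 1..17 passes, 1..18 fails once H's time-18 response joins
checked exhaustively: 30 real-time-consistent orders of 9 completed operations, zero legal FIFO queue replays
one such order, A, B, C, D, E, F, G, H, I, breaks at step 1 where A poll() → 49 is illegal
one such order, A, B, C, D, E, F, G, I, H, breaks at step 1 where A poll() → 49 is illegal

not linearizable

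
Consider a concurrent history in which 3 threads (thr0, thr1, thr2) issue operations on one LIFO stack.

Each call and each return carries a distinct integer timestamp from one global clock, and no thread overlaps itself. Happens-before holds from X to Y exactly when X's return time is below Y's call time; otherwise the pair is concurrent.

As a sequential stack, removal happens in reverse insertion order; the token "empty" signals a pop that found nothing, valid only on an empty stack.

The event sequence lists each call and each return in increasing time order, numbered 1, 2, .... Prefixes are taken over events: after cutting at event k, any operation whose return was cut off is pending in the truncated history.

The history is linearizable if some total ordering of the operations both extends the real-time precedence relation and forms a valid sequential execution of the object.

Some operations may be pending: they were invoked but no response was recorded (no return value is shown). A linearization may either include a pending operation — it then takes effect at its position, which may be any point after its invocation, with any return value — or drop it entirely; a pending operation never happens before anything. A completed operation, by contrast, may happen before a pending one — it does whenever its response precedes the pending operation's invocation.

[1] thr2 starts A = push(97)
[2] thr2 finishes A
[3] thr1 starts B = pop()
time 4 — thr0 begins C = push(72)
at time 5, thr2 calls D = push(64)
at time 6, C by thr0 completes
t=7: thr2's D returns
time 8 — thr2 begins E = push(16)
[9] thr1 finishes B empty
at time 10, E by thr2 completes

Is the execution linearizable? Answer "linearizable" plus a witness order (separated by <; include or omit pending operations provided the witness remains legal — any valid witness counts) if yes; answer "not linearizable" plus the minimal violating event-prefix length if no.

not linearizable — minimal violating prefix: 9 events

the violation lands at event 9, B's response at time 9: events 1..8 linearize, events 1..9 do not
checked exhaustively: 6 real-time-consistent orders of 4 completed operations, zero legal LIFO stack replays
include/drop combinations of the 1 pending operation (E) were all tried; none helps
for example A, B, C, D (pending dropped) fails at step 2: B pop() → empty is not legal there
for example A, B, D, C (pending dropped) fails at step 2: B pop() → empty is not legal there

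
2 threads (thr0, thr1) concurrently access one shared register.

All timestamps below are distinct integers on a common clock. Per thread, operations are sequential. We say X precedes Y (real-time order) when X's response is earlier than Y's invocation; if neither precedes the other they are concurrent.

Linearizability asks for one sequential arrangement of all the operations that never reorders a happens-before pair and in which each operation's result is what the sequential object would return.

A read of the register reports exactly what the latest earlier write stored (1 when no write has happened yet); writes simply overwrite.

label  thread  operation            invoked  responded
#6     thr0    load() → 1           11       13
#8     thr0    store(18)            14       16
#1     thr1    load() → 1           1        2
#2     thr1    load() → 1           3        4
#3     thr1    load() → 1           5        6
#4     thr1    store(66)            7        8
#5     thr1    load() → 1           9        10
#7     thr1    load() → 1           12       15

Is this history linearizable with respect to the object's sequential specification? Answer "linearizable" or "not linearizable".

the violation lands at event 10, #5's response at time 10: events 1..9 linearize, events 1..10 do not
exactly one order of the 5 completed ops respects real time; the register replay fails
one such order, #1, #2, #3, #4, #5, breaks at step 5 where #5 load() → 1 is illegal

not linearizable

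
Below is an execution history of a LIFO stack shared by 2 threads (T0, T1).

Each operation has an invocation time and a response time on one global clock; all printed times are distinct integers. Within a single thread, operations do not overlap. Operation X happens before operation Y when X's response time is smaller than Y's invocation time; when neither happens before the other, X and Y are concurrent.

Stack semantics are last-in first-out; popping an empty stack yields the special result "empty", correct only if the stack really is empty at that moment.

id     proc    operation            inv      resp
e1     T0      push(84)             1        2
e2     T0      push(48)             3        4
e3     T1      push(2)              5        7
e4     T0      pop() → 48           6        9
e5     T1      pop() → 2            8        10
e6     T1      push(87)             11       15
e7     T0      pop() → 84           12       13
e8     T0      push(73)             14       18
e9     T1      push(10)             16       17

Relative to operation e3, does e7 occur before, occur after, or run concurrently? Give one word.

after

e7 spans [12,13], e3 spans [5,7]
resp(e3)=7 < inv(e7)=12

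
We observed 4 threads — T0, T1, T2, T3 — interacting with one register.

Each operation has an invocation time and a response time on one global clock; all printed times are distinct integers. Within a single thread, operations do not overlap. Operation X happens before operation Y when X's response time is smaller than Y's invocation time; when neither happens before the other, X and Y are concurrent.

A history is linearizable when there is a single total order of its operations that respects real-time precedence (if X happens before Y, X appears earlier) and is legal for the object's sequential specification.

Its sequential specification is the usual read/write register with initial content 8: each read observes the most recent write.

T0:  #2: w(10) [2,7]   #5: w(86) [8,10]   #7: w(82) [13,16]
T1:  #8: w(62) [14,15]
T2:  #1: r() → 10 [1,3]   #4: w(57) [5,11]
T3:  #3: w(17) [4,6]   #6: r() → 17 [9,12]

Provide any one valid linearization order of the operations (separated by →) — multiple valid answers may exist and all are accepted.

#2 → #1 → #3 → #6 → #4 → #5 → #7 → #8

after step 1 (#2 w(10)): value 10
after step 2 (#1 r() → 10): value 10
after step 3 (#3 w(17)): value 17
after step 4 (#6 r() → 17): value 17
after step 5 (#4 w(57)): value 57
after step 6 (#5 w(86)): value 86
after step 7 (#7 w(82)): value 82
after step 8 (#8 w(62)): value 62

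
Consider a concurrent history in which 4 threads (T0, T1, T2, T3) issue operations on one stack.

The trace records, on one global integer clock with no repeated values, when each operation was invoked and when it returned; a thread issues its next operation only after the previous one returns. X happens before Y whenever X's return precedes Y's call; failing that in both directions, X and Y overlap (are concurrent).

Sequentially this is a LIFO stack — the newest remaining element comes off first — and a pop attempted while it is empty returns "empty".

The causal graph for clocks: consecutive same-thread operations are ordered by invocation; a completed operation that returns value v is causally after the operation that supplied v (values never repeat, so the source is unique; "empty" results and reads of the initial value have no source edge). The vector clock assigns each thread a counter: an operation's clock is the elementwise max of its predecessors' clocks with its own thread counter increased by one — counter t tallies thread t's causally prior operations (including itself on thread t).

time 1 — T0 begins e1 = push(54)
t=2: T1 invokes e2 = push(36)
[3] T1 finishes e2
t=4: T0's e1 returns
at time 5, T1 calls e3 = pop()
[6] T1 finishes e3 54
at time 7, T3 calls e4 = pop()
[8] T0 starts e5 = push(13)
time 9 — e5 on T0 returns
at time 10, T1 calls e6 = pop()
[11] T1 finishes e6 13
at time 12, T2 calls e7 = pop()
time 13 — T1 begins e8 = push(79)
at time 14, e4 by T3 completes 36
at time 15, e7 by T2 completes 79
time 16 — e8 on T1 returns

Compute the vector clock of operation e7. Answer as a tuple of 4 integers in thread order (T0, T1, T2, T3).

(2, 4, 1, 0)

root op e2, invoked 2: fresh clock plus T1's own tick → (0, 1, 0, 0)
root op e1, invoked 1: fresh clock plus T0's own tick → (1, 0, 0, 0)
e4 (invocation 7): componentwise max over VC(e2)=(0, 1, 0, 0), +1 at T3, giving (0, 1, 0, 1)
e5 (invocation 8): componentwise max over VC(e1)=(1, 0, 0, 0), +1 at T0, giving (2, 0, 0, 0)
e3 (invocation 5): componentwise max over VC(e1)=(1, 0, 0, 0), VC(e2)=(0, 1, 0, 0), +1 at T1, giving (1, 2, 0, 0)
e6 (invocation 10): componentwise max over VC(e3)=(1, 2, 0, 0), VC(e5)=(2, 0, 0, 0), +1 at T1, giving (2, 3, 0, 0)
e8 (invocation 13): componentwise max over VC(e6)=(2, 3, 0, 0), +1 at T1, giving (2, 4, 0, 0)
e7 (invocation 12): componentwise max over VC(e8)=(2, 4, 0, 0), +1 at T2, giving (2, 4, 1, 0)
target: VC(e7) = (2, 4, 1, 0)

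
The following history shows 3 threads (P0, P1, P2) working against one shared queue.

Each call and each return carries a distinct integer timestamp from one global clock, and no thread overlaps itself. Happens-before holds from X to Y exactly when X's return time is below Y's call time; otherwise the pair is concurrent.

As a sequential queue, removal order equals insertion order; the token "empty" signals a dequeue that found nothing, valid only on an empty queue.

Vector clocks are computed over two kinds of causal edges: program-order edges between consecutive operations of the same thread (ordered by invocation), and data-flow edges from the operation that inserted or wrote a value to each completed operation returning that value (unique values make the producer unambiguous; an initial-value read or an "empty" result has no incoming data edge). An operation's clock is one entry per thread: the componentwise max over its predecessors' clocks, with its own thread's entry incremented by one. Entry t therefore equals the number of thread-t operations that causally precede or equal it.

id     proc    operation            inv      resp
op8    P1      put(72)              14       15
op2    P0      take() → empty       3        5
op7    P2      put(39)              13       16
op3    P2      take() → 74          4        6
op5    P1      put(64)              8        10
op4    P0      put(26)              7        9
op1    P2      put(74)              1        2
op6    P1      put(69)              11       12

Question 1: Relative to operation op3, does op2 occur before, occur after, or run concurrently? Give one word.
Answer: concurrent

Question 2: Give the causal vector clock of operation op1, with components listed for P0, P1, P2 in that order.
Answer: (0, 0, 1)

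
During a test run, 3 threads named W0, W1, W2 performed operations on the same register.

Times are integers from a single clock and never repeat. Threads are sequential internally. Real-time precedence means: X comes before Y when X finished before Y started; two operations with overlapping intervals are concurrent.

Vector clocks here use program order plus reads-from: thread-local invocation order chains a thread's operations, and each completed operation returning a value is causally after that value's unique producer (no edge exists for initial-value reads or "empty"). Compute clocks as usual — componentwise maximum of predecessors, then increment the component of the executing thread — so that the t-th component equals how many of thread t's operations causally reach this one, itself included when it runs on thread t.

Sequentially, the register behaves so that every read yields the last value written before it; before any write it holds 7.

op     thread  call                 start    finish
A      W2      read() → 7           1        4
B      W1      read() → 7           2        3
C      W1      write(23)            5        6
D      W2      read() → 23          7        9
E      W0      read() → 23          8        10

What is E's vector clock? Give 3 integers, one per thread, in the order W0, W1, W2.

no predecessors for A (invoked 1): W2 increments from zero → (0, 0, 1)
no predecessors for B (invoked 2): W1 increments from zero → (0, 1, 0)
invoked at 5, C merges VC(B)=(0, 1, 0) and bumps W1's slot → (0, 2, 0)
invoked at 8, E merges VC(C)=(0, 2, 0) and bumps W0's slot → (1, 2, 0)
invoked at 7, D merges VC(A)=(0, 0, 1), VC(C)=(0, 2, 0) and bumps W2's slot → (0, 2, 2)
target: VC(E) = (1, 2, 0)

(1, 2, 0)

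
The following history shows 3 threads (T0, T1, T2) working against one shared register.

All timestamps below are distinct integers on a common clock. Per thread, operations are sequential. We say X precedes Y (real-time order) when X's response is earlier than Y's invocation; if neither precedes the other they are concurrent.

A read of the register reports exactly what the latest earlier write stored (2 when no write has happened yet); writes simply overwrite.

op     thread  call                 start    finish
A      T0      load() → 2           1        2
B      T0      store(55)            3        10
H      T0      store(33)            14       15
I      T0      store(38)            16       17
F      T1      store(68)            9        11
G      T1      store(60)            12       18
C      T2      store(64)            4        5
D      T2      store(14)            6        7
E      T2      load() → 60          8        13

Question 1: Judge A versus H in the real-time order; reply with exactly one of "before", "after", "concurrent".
A spans [1,2], H spans [14,15]
resp(A)=2 < inv(H)=14

before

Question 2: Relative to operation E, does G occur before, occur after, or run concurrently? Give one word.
G spans [12,18], E spans [8,13]
the intervals overlap in both directions

concurrent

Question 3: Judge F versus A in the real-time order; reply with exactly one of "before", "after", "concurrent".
F spans [9,11], A spans [1,2]
resp(A)=2 < inv(F)=9

after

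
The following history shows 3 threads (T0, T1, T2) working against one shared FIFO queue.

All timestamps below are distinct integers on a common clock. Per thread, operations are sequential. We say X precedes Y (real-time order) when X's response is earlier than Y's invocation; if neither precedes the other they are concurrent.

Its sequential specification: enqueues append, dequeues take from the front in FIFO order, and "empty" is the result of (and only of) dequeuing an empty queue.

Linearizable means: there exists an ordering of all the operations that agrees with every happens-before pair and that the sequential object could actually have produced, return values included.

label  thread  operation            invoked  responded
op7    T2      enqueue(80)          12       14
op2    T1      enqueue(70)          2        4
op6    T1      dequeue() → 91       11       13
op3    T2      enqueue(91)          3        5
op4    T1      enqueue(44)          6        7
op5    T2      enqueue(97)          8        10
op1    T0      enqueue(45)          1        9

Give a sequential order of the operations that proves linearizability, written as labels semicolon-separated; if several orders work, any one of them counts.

op3; op1; op2; op4; op5; op6; op7

step 1: op3 enqueue(91) — queue <91>
step 2: op1 enqueue(45) — queue <91,45>
step 3: op2 enqueue(70) — queue <91,45,70>
step 4: op4 enqueue(44) — queue <91,45,70,44>
step 5: op5 enqueue(97) — queue <91,45,70,44,97>
step 6: op6 dequeue() → 91 — queue <45,70,44,97>
step 7: op7 enqueue(80) — queue <45,70,44,97,80>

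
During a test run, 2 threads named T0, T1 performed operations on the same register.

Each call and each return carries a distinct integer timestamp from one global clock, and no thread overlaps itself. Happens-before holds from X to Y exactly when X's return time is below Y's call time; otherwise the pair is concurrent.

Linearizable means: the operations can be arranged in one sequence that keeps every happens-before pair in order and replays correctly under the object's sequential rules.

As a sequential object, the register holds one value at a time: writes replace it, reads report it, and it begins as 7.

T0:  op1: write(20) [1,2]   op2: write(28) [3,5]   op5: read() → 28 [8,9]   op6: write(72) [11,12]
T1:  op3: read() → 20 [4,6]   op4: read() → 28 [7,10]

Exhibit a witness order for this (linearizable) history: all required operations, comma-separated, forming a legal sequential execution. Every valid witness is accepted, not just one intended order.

after step 1 (op1 write(20)): value 20
after step 2 (op3 read() → 20): value 20
after step 3 (op2 write(28)): value 28
after step 4 (op4 read() → 28): value 28
after step 5 (op5 read() → 28): value 28
after step 6 (op6 write(72)): value 72

op1, op3, op2, op4, op5, op6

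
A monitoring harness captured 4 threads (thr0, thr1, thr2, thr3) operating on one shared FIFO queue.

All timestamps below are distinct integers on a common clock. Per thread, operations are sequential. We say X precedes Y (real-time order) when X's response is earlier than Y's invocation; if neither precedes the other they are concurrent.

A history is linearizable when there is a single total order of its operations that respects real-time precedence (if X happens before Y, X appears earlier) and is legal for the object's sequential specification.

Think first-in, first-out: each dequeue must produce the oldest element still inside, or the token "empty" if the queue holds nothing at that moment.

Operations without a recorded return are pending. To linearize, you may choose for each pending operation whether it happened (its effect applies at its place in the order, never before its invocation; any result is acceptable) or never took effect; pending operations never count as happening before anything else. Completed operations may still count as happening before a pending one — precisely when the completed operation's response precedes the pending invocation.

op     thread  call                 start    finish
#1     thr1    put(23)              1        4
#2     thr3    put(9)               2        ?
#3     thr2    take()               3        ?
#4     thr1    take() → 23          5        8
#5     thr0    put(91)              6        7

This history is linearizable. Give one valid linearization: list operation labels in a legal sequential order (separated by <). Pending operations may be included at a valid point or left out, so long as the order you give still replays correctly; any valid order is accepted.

after step 1 (#1 put(23)): queue <23>
after step 2 (#2 put(9) (pending, included)): queue <23,9>
after step 3 (#4 take() → 23): queue <9>
after step 4 (#3 take() (pending, included)): queue <>
after step 5 (#5 put(91)): queue <91>

#1 < #2 < #4 < #3 < #5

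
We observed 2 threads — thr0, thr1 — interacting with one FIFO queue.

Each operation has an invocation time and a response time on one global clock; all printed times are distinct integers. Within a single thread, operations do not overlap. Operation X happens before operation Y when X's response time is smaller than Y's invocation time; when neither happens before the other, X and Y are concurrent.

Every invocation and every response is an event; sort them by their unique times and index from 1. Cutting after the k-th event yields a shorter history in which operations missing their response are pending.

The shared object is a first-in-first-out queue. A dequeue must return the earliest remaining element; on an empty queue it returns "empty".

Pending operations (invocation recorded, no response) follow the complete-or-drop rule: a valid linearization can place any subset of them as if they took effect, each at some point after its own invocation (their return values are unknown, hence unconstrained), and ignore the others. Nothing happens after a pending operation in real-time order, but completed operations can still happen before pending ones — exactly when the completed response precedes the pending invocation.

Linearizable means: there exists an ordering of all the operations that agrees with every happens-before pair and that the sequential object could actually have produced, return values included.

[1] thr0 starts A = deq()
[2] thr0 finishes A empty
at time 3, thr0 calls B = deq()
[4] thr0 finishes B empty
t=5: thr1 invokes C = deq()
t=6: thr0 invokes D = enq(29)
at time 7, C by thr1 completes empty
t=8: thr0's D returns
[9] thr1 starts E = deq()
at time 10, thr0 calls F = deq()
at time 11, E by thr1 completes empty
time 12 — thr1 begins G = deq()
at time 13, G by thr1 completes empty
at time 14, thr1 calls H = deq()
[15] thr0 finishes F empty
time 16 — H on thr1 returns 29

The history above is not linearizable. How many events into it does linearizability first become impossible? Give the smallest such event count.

15

events 1..14 are linearizable; a witness order is A, B, C, D, F, E, G:
after step 1 (A deq() → empty): queue <>
after step 2 (B deq() → empty): queue <>
after step 3 (C deq() → empty): queue <>
after step 4 (D enq(29)): queue <29>
after step 5 (F deq() (pending, included)): queue <>
after step 6 (E deq() → empty): queue <>
after step 7 (G deq() → empty): queue <>
once event 15 joins (F's response, time 15), exhaustive search finds no witness
no escape via the 1 pending operation (H): every completion choice fails
e.g. A, B, C, D, E, F, G (pending dropped): illegal at step 5, since E deq() → empty cannot apply there
e.g. A, B, C, D, E, G, F (pending dropped): illegal at step 5, since E deq() → empty cannot apply there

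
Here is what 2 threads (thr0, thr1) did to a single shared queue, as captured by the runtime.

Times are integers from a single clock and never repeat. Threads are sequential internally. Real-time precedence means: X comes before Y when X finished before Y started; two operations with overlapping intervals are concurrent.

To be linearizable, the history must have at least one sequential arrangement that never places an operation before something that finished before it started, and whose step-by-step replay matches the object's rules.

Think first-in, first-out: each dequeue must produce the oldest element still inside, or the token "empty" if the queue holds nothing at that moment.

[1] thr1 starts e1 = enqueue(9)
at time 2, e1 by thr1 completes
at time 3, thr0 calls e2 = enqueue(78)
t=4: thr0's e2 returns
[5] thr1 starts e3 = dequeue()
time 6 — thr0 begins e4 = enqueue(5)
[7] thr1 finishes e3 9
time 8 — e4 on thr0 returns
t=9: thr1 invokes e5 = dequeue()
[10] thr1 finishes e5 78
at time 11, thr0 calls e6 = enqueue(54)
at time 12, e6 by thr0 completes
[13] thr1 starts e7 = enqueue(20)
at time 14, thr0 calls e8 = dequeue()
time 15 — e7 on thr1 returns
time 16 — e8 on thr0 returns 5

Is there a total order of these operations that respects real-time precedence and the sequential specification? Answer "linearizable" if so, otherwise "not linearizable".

linearizable

witness order: e1, e2, e3, e4, e5, e6, e7, e8
after step 1 (e1 enqueue(9)): queue <9>
after step 2 (e2 enqueue(78)): queue <9,78>
after step 3 (e3 dequeue() → 9): queue <78>
after step 4 (e4 enqueue(5)): queue <78,5>
after step 5 (e5 dequeue() → 78): queue <5>
after step 6 (e6 enqueue(54)): queue <5,54>
after step 7 (e7 enqueue(20)): queue <5,54,20>
after step 8 (e8 dequeue() → 5): queue <54,20>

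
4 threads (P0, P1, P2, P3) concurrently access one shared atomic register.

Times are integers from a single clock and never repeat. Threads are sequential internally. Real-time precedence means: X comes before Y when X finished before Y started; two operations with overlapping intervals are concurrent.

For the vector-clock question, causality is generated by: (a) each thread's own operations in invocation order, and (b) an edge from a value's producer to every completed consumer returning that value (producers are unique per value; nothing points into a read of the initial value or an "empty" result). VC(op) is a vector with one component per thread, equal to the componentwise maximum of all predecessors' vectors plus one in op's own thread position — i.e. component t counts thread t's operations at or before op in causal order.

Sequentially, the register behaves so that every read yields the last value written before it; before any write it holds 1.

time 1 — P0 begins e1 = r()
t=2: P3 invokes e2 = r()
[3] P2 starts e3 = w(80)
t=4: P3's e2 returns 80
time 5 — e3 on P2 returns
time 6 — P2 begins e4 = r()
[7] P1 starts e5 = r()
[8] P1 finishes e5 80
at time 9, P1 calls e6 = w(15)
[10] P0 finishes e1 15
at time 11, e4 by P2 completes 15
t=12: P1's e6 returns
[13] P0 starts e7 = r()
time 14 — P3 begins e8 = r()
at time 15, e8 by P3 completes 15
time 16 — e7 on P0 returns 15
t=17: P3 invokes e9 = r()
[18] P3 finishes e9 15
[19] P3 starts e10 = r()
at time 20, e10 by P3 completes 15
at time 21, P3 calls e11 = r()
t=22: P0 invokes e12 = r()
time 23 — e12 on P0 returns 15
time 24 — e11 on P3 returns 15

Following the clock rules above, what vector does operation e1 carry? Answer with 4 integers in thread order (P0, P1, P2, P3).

e3 (invocation 3): nothing precedes it; P2's component alone gives (0, 0, 1, 0)
VC(e2, invoked at 2): max of VC(e3)=(0, 0, 1, 0), then +1 on thread P3 → (0, 0, 1, 1)
VC(e5, invoked at 7): max of VC(e3)=(0, 0, 1, 0), then +1 on thread P1 → (0, 1, 1, 0)
VC(e6, invoked at 9): max of VC(e5)=(0, 1, 1, 0), then +1 on thread P1 → (0, 2, 1, 0)
VC(e4, invoked at 6): max of VC(e3)=(0, 0, 1, 0), VC(e6)=(0, 2, 1, 0), then +1 on thread P2 → (0, 2, 2, 0)
VC(e1, invoked at 1): max of VC(e6)=(0, 2, 1, 0), then +1 on thread P0 → (1, 2, 1, 0)
VC(e8, invoked at 14): max of VC(e2)=(0, 0, 1, 1), VC(e6)=(0, 2, 1, 0), then +1 on thread P3 → (0, 2, 1, 2)
VC(e7, invoked at 13): max of VC(e1)=(1, 2, 1, 0), VC(e6)=(0, 2, 1, 0), then +1 on thread P0 → (2, 2, 1, 0)
VC(e9, invoked at 17): max of VC(e6)=(0, 2, 1, 0), VC(e8)=(0, 2, 1, 2), then +1 on thread P3 → (0, 2, 1, 3)
VC(e12, invoked at 22): max of VC(e6)=(0, 2, 1, 0), VC(e7)=(2, 2, 1, 0), then +1 on thread P0 → (3, 2, 1, 0)
VC(e10, invoked at 19): max of VC(e6)=(0, 2, 1, 0), VC(e9)=(0, 2, 1, 3), then +1 on thread P3 → (0, 2, 1, 4)
VC(e11, invoked at 21): max of VC(e6)=(0, 2, 1, 0), VC(e10)=(0, 2, 1, 4), then +1 on thread P3 → (0, 2, 1, 5)
target: VC(e1) = (1, 2, 1, 0)

(1, 2, 1, 0)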